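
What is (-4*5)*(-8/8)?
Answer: 20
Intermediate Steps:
(-4*5)*(-8/8) = -(-160)/8 = -20*(-1) = 20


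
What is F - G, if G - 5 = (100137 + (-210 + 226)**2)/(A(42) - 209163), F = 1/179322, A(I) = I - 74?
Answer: -169563446209/37513265790 ≈ -4.5201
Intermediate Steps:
A(I) = -74 + I
F = 1/179322 ≈ 5.5766e-6
G = 945582/209195 (G = 5 + (100137 + (-210 + 226)**2)/((-74 + 42) - 209163) = 5 + (100137 + 16**2)/(-32 - 209163) = 5 + (100137 + 256)/(-209195) = 5 + 100393*(-1/209195) = 5 - 100393/209195 = 945582/209195 ≈ 4.5201)
F - G = 1/179322 - 1*945582/209195 = 1/179322 - 945582/209195 = -169563446209/37513265790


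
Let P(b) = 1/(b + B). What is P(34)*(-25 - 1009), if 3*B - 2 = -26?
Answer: -517/13 ≈ -39.769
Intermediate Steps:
B = -8 (B = 2/3 + (1/3)*(-26) = 2/3 - 26/3 = -8)
P(b) = 1/(-8 + b) (P(b) = 1/(b - 8) = 1/(-8 + b))
P(34)*(-25 - 1009) = (-25 - 1009)/(-8 + 34) = -1034/26 = (1/26)*(-1034) = -517/13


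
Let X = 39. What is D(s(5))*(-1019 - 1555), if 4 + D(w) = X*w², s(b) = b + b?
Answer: -10028304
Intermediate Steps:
s(b) = 2*b
D(w) = -4 + 39*w²
D(s(5))*(-1019 - 1555) = (-4 + 39*(2*5)²)*(-1019 - 1555) = (-4 + 39*10²)*(-2574) = (-4 + 39*100)*(-2574) = (-4 + 3900)*(-2574) = 3896*(-2574) = -10028304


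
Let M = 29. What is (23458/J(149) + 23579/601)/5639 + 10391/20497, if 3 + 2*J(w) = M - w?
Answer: 3813008782024/8544211283109 ≈ 0.44627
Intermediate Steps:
J(w) = 13 - w/2 (J(w) = -3/2 + (29 - w)/2 = -3/2 + (29/2 - w/2) = 13 - w/2)
(23458/J(149) + 23579/601)/5639 + 10391/20497 = (23458/(13 - ½*149) + 23579/601)/5639 + 10391/20497 = (23458/(13 - 149/2) + 23579*(1/601))*(1/5639) + 10391*(1/20497) = (23458/(-123/2) + 23579/601)*(1/5639) + 10391/20497 = (23458*(-2/123) + 23579/601)*(1/5639) + 10391/20497 = (-46916/123 + 23579/601)*(1/5639) + 10391/20497 = -25296299/73923*1/5639 + 10391/20497 = -25296299/416851797 + 10391/20497 = 3813008782024/8544211283109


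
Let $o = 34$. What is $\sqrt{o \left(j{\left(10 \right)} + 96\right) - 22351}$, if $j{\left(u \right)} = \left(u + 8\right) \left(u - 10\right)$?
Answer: $i \sqrt{19087} \approx 138.16 i$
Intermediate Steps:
$j{\left(u \right)} = \left(-10 + u\right) \left(8 + u\right)$ ($j{\left(u \right)} = \left(8 + u\right) \left(-10 + u\right) = \left(-10 + u\right) \left(8 + u\right)$)
$\sqrt{o \left(j{\left(10 \right)} + 96\right) - 22351} = \sqrt{34 \left(\left(-80 + 10^{2} - 20\right) + 96\right) - 22351} = \sqrt{34 \left(\left(-80 + 100 - 20\right) + 96\right) - 22351} = \sqrt{34 \left(0 + 96\right) - 22351} = \sqrt{34 \cdot 96 - 22351} = \sqrt{3264 - 22351} = \sqrt{-19087} = i \sqrt{19087}$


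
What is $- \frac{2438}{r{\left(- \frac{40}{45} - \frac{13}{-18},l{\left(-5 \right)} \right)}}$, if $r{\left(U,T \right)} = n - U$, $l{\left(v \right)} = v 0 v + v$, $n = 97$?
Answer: $- \frac{276}{11} \approx -25.091$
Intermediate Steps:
$l{\left(v \right)} = v$ ($l{\left(v \right)} = 0 v + v = 0 + v = v$)
$r{\left(U,T \right)} = 97 - U$
$- \frac{2438}{r{\left(- \frac{40}{45} - \frac{13}{-18},l{\left(-5 \right)} \right)}} = - \frac{2438}{97 - \left(- \frac{40}{45} - \frac{13}{-18}\right)} = - \frac{2438}{97 - \left(\left(-40\right) \frac{1}{45} - - \frac{13}{18}\right)} = - \frac{2438}{97 - \left(- \frac{8}{9} + \frac{13}{18}\right)} = - \frac{2438}{97 - - \frac{1}{6}} = - \frac{2438}{97 + \frac{1}{6}} = - \frac{2438}{\frac{583}{6}} = \left(-2438\right) \frac{6}{583} = - \frac{276}{11}$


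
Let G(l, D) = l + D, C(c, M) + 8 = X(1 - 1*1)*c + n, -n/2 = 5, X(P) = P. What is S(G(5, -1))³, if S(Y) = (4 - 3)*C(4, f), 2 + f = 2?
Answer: -5832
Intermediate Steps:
f = 0 (f = -2 + 2 = 0)
n = -10 (n = -2*5 = -10)
C(c, M) = -18 (C(c, M) = -8 + ((1 - 1*1)*c - 10) = -8 + ((1 - 1)*c - 10) = -8 + (0*c - 10) = -8 + (0 - 10) = -8 - 10 = -18)
G(l, D) = D + l
S(Y) = -18 (S(Y) = (4 - 3)*(-18) = 1*(-18) = -18)
S(G(5, -1))³ = (-18)³ = -5832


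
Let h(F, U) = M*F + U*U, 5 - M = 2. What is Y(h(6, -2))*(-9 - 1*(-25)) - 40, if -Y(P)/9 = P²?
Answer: -69736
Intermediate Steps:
M = 3 (M = 5 - 1*2 = 5 - 2 = 3)
h(F, U) = U² + 3*F (h(F, U) = 3*F + U*U = 3*F + U² = U² + 3*F)
Y(P) = -9*P²
Y(h(6, -2))*(-9 - 1*(-25)) - 40 = (-9*((-2)² + 3*6)²)*(-9 - 1*(-25)) - 40 = (-9*(4 + 18)²)*(-9 + 25) - 40 = -9*22²*16 - 40 = -9*484*16 - 40 = -4356*16 - 40 = -69696 - 40 = -69736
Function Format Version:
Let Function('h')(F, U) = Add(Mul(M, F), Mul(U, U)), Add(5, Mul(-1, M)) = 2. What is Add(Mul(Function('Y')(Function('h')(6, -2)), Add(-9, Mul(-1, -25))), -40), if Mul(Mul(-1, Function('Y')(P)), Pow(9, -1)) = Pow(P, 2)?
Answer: -69736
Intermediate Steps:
M = 3 (M = Add(5, Mul(-1, 2)) = Add(5, -2) = 3)
Function('h')(F, U) = Add(Pow(U, 2), Mul(3, F)) (Function('h')(F, U) = Add(Mul(3, F), Mul(U, U)) = Add(Mul(3, F), Pow(U, 2)) = Add(Pow(U, 2), Mul(3, F)))
Function('Y')(P) = Mul(-9, Pow(P, 2))
Add(Mul(Function('Y')(Function('h')(6, -2)), Add(-9, Mul(-1, -25))), -40) = Add(Mul(Mul(-9, Pow(Add(Pow(-2, 2), Mul(3, 6)), 2)), Add(-9, Mul(-1, -25))), -40) = Add(Mul(Mul(-9, Pow(Add(4, 18), 2)), Add(-9, 25)), -40) = Add(Mul(Mul(-9, Pow(22, 2)), 16), -40) = Add(Mul(Mul(-9, 484), 16), -40) = Add(Mul(-4356, 16), -40) = Add(-69696, -40) = -69736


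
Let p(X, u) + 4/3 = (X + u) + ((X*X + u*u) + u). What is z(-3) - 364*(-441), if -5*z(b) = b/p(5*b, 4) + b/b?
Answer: 560228071/3490 ≈ 1.6052e+5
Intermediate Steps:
p(X, u) = -4/3 + X + X² + u² + 2*u (p(X, u) = -4/3 + ((X + u) + ((X*X + u*u) + u)) = -4/3 + ((X + u) + ((X² + u²) + u)) = -4/3 + ((X + u) + (u + X² + u²)) = -4/3 + (X + X² + u² + 2*u) = -4/3 + X + X² + u² + 2*u)
z(b) = -⅕ - b/(5*(68/3 + 5*b + 25*b²)) (z(b) = -(b/(-4/3 + 5*b + (5*b)² + 4² + 2*4) + b/b)/5 = -(b/(-4/3 + 5*b + 25*b² + 16 + 8) + 1)/5 = -(b/(68/3 + 5*b + 25*b²) + 1)/5 = -(1 + b/(68/3 + 5*b + 25*b²))/5 = -⅕ - b/(5*(68/3 + 5*b + 25*b²)))
z(-3) - 364*(-441) = (-68 - 75*(-3)² - 18*(-3))/(5*(68 + 15*(-3) + 75*(-3)²)) - 364*(-441) = (-68 - 75*9 + 54)/(5*(68 - 45 + 75*9)) + 160524 = (-68 - 675 + 54)/(5*(68 - 45 + 675)) + 160524 = (⅕)*(-689)/698 + 160524 = (⅕)*(1/698)*(-689) + 160524 = -689/3490 + 160524 = 560228071/3490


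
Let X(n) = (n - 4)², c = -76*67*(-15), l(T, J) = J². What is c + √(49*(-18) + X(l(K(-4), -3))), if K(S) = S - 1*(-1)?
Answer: 76380 + I*√857 ≈ 76380.0 + 29.275*I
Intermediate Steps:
K(S) = 1 + S (K(S) = S + 1 = 1 + S)
c = 76380 (c = -5092*(-15) = 76380)
X(n) = (-4 + n)²
c + √(49*(-18) + X(l(K(-4), -3))) = 76380 + √(49*(-18) + (-4 + (-3)²)²) = 76380 + √(-882 + (-4 + 9)²) = 76380 + √(-882 + 5²) = 76380 + √(-882 + 25) = 76380 + √(-857) = 76380 + I*√857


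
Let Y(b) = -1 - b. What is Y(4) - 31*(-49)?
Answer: 1514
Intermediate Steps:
Y(4) - 31*(-49) = (-1 - 1*4) - 31*(-49) = (-1 - 4) + 1519 = -5 + 1519 = 1514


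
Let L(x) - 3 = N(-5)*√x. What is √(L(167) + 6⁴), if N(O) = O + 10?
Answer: √(1299 + 5*√167) ≈ 36.927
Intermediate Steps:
N(O) = 10 + O
L(x) = 3 + 5*√x (L(x) = 3 + (10 - 5)*√x = 3 + 5*√x)
√(L(167) + 6⁴) = √((3 + 5*√167) + 6⁴) = √((3 + 5*√167) + 1296) = √(1299 + 5*√167)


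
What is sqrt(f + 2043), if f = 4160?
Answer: sqrt(6203) ≈ 78.759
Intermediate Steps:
sqrt(f + 2043) = sqrt(4160 + 2043) = sqrt(6203)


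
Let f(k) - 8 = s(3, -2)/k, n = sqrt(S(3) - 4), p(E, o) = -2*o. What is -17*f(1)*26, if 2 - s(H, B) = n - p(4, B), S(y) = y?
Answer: -6188 + 442*I ≈ -6188.0 + 442.0*I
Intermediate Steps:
n = I (n = sqrt(3 - 4) = sqrt(-1) = I ≈ 1.0*I)
s(H, B) = 2 - I - 2*B (s(H, B) = 2 - (I - (-2)*B) = 2 - (I + 2*B) = 2 + (-I - 2*B) = 2 - I - 2*B)
f(k) = 8 + (6 - I)/k (f(k) = 8 + (2 - I - 2*(-2))/k = 8 + (2 - I + 4)/k = 8 + (6 - I)/k)
-17*f(1)*26 = -17*(6 - I + 8*1)/1*26 = -17*(6 - I + 8)*26 = -17*(14 - I)*26 = (-238 + 17*I)*26 = -6188 + 442*I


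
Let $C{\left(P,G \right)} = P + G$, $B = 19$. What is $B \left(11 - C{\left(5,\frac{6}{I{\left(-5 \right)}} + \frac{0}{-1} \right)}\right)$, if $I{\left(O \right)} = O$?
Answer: $\frac{684}{5} \approx 136.8$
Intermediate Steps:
$C{\left(P,G \right)} = G + P$
$B \left(11 - C{\left(5,\frac{6}{I{\left(-5 \right)}} + \frac{0}{-1} \right)}\right) = 19 \left(11 - \left(\left(\frac{6}{-5} + \frac{0}{-1}\right) + 5\right)\right) = 19 \left(11 - \left(\left(6 \left(- \frac{1}{5}\right) + 0 \left(-1\right)\right) + 5\right)\right) = 19 \left(11 - \left(\left(- \frac{6}{5} + 0\right) + 5\right)\right) = 19 \left(11 - \left(- \frac{6}{5} + 5\right)\right) = 19 \left(11 - \frac{19}{5}\right) = 19 \cdot \frac{36}{5} = \frac{684}{5}$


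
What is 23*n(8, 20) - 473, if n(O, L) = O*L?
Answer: 3207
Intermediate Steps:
n(O, L) = L*O
23*n(8, 20) - 473 = 23*(20*8) - 473 = 23*160 - 473 = 3680 - 473 = 3207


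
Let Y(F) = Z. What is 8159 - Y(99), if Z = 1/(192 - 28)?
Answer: 1338075/164 ≈ 8159.0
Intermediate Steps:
Z = 1/164 ≈ 0.0060976
Y(F) = 1/164
8159 - Y(99) = 8159 - 1*1/164 = 8159 - 1/164 = 1338075/164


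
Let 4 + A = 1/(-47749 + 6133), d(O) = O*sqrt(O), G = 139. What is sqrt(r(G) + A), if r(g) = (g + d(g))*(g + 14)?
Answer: sqrt(884881007 + 885047472*sqrt(139))/204 ≈ 521.53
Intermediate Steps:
d(O) = O**(3/2)
r(g) = (14 + g)*(g + g**(3/2)) (r(g) = (g + g**(3/2))*(g + 14) = (g + g**(3/2))*(14 + g) = (14 + g)*(g + g**(3/2)))
A = -166465/41616 (A = -4 + 1/(-47749 + 6133) = -4 + 1/(-41616) = -4 - 1/41616 = -166465/41616 ≈ -4.0000)
sqrt(r(G) + A) = sqrt((139**2 + 139**(5/2) + 14*139 + 14*139**(3/2)) - 166465/41616) = sqrt((19321 + 19321*sqrt(139) + 1946 + 14*(139*sqrt(139))) - 166465/41616) = sqrt((19321 + 19321*sqrt(139) + 1946 + 1946*sqrt(139)) - 166465/41616) = sqrt((21267 + 21267*sqrt(139)) - 166465/41616) = sqrt(884881007/41616 + 21267*sqrt(139))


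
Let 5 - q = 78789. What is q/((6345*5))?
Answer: -78784/31725 ≈ -2.4833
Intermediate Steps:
q = -78784 (q = 5 - 1*78789 = 5 - 78789 = -78784)
q/((6345*5)) = -78784/(6345*5) = -78784/31725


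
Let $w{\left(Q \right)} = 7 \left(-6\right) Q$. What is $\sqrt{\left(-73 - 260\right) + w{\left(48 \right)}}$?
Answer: $9 i \sqrt{29} \approx 48.466 i$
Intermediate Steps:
$w{\left(Q \right)} = - 42 Q$
$\sqrt{\left(-73 - 260\right) + w{\left(48 \right)}} = \sqrt{\left(-73 - 260\right) - 2016} = \sqrt{-333 - 2016} = \sqrt{-2349} = 9 i \sqrt{29}$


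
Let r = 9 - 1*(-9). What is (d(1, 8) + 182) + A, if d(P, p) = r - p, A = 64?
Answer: 256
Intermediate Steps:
r = 18 (r = 9 + 9 = 18)
d(P, p) = 18 - p
(d(1, 8) + 182) + A = ((18 - 1*8) + 182) + 64 = ((18 - 8) + 182) + 64 = (10 + 182) + 64 = 192 + 64 = 256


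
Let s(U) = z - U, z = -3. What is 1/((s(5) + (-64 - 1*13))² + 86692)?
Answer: 1/93917 ≈ 1.0648e-5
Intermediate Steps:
s(U) = -3 - U
1/((s(5) + (-64 - 1*13))² + 86692) = 1/(((-3 - 1*5) + (-64 - 1*13))² + 86692) = 1/(((-3 - 5) + (-64 - 13))² + 86692) = 1/((-8 - 77)² + 86692) = 1/((-85)² + 86692) = 1/(7225 + 86692) = 1/93917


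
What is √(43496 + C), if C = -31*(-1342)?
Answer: √85098 ≈ 291.72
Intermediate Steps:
C = 41602
√(43496 + C) = √(43496 + 41602) = √85098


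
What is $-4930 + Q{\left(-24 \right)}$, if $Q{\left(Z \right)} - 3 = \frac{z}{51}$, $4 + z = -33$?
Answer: $- \frac{251314}{51} \approx -4927.7$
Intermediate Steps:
$z = -37$ ($z = -4 - 33 = -37$)
$Q{\left(Z \right)} = \frac{116}{51}$ ($Q{\left(Z \right)} = 3 - \frac{37}{51} = \frac{116}{51}$)
$-4930 + Q{\left(-24 \right)} = -4930 + \frac{116}{51} = - \frac{251314}{51}$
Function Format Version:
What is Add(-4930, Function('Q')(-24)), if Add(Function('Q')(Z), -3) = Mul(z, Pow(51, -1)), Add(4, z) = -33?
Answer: Rational(-251314, 51) ≈ -4927.7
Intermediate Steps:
z = -37 (z = Add(-4, -33) = -37)
Function('Q')(Z) = Rational(116, 51) (Function('Q')(Z) = Add(3, Mul(-37, Pow(51, -1))) = Add(3, Mul(-37, Rational(1, 51))) = Add(3, Rational(-37, 51)) = Rational(116, 51))
Add(-4930, Function('Q')(-24)) = Add(-4930, Rational(116, 51)) = Rational(-251314, 51)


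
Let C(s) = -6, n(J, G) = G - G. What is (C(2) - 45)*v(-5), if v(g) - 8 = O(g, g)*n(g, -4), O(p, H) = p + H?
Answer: -408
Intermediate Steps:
O(p, H) = H + p
n(J, G) = 0
v(g) = 8 (v(g) = 8 + (g + g)*0 = 8 + (2*g)*0 = 8 + 0 = 8)
(C(2) - 45)*v(-5) = (-6 - 45)*8 = -51*8 = -408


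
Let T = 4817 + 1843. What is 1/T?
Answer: 1/6660 ≈ 0.00015015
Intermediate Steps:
T = 6660
1/T = 1/6660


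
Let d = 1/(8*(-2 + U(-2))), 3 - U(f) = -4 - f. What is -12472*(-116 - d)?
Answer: 4341815/3 ≈ 1.4473e+6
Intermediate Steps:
U(f) = 7 + f (U(f) = 3 - (-4 - f) = 3 + (4 + f) = 7 + f)
d = 1/24 (d = 1/(8*(-2 + (7 - 2))) = 1/(8*(-2 + 5)) = 1/(8*3) = 1/24 ≈ 0.041667)
-12472*(-116 - d) = -12472*(-116 - 1*1/24) = -12472*(-116 - 1/24) = -12472*(-2785/24) = 4341815/3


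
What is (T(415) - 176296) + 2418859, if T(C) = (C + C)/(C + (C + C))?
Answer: 6727691/3 ≈ 2.2426e+6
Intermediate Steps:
T(C) = 2/3 (T(C) = (2*C)/(C + 2*C) = (2*C)/((3*C)) = (2*C)*(1/(3*C)) = 2/3)
(T(415) - 176296) + 2418859 = (2/3 - 176296) + 2418859 = -528886/3 + 2418859 = 6727691/3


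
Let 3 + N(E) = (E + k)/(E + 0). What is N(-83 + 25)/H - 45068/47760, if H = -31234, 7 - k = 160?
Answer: -1275713969/1351885605 ≈ -0.94366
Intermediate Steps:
k = -153 (k = 7 - 1*160 = 7 - 160 = -153)
N(E) = -3 + (-153 + E)/E (N(E) = -3 + (E - 153)/(E + 0) = -3 + (-153 + E)/E)
N(-83 + 25)/H - 45068/47760 = (-2 - 153/(-83 + 25))/(-31234) - 45068/47760 = (-2 - 153/(-58))*(-1/31234) - 45068*1/47760 = (-2 - 153*(-1/58))*(-1/31234) - 11267/11940 = (-2 + 153/58)*(-1/31234) - 11267/11940 = (37/58)*(-1/31234) - 11267/11940 = -37/1811572 - 11267/11940 = -1275713969/1351885605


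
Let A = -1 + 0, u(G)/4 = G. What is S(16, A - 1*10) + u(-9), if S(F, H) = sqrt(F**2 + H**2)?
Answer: -36 + sqrt(377) ≈ -16.583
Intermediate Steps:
u(G) = 4*G
A = -1
S(16, A - 1*10) + u(-9) = sqrt(16**2 + (-1 - 1*10)**2) + 4*(-9) = sqrt(256 + (-1 - 10)**2) - 36 = sqrt(256 + (-11)**2) - 36 = sqrt(256 + 121) - 36 = sqrt(377) - 36 = -36 + sqrt(377)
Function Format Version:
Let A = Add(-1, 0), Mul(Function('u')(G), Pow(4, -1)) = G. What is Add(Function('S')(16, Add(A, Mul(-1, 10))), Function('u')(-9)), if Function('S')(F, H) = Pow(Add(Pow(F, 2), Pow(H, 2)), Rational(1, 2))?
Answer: Add(-36, Pow(377, Rational(1, 2))) ≈ -16.583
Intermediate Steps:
Function('u')(G) = Mul(4, G)
A = -1
Add(Function('S')(16, Add(A, Mul(-1, 10))), Function('u')(-9)) = Add(Pow(Add(Pow(16, 2), Pow(Add(-1, Mul(-1, 10)), 2)), Rational(1, 2)), Mul(4, -9)) = Add(Pow(Add(256, Pow(Add(-1, -10), 2)), Rational(1, 2)), -36) = Add(Pow(Add(256, Pow(-11, 2)), Rational(1, 2)), -36) = Add(Pow(Add(256, 121), Rational(1, 2)), -36) = Add(Pow(377, Rational(1, 2)), -36) = Add(-36, Pow(377, Rational(1, 2)))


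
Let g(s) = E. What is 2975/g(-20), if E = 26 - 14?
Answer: 2975/12 ≈ 247.92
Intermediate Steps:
E = 12
g(s) = 12
2975/g(-20) = 2975/12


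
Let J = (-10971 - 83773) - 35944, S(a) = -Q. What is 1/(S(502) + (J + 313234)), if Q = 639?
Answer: 1/181907 ≈ 5.4973e-6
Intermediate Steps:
S(a) = -639 (S(a) = -1*639 = -639)
J = -130688 (J = -94744 - 35944 = -130688)
1/(S(502) + (J + 313234)) = 1/(-639 + (-130688 + 313234)) = 1/(-639 + 182546) = 1/181907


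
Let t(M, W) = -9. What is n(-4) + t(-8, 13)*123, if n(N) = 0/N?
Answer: -1107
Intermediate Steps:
n(N) = 0
n(-4) + t(-8, 13)*123 = 0 - 9*123 = 0 - 1107 = -1107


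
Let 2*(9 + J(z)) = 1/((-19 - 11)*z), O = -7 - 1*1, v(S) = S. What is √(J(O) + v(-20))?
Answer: I*√417570/120 ≈ 5.385*I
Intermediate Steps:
O = -8 (O = -7 - 1 = -8)
J(z) = -9 - 1/(60*z) (J(z) = -9 + (1/((-19 - 11)*z))/2 = -9 + (1/((-30)*z))/2 = -9 + (-1/(30*z))/2 = -9 - 1/(60*z))
√(J(O) + v(-20)) = √((-9 - 1/60/(-8)) - 20) = √((-9 - 1/60*(-⅛)) - 20) = √((-9 + 1/480) - 20) = √(-4319/480 - 20) = √(-13919/480) = I*√417570/120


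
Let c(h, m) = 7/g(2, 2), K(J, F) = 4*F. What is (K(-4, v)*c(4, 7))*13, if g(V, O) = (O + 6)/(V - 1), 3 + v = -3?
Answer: -273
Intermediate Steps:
v = -6 (v = -3 - 3 = -6)
g(V, O) = (6 + O)/(-1 + V)
c(h, m) = 7/8 (c(h, m) = 7/(((6 + 2)/(-1 + 2))) = 7/((8/1)) = 7/((1*8)) = 7/8)
(K(-4, v)*c(4, 7))*13 = ((4*(-6))*(7/8))*13 = -24*7/8*13 = -21*13 = -273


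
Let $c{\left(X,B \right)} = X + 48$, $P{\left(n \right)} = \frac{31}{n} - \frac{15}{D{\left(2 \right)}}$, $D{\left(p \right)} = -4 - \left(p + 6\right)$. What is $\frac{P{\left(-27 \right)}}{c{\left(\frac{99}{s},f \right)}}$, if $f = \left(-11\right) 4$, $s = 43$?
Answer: $\frac{473}{233604} \approx 0.0020248$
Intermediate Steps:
$D{\left(p \right)} = -10 - p$ ($D{\left(p \right)} = -4 - \left(6 + p\right) = -10 - p$)
$P{\left(n \right)} = \frac{5}{4} + \frac{31}{n}$ ($P{\left(n \right)} = \frac{31}{n} - \frac{15}{-10 - 2} = \frac{31}{n} - \frac{15}{-12} = \frac{31}{n} - - \frac{5}{4} = \frac{31}{n} + \frac{5}{4} = \frac{5}{4} + \frac{31}{n}$)
$f = -44$
$c{\left(X,B \right)} = 48 + X$
$\frac{P{\left(-27 \right)}}{c{\left(\frac{99}{s},f \right)}} = \frac{\frac{5}{4} + \frac{31}{-27}}{48 + \frac{99}{43}} = \frac{\frac{5}{4} + 31 \left(- \frac{1}{27}\right)}{48 + 99 \cdot \frac{1}{43}} = \frac{\frac{5}{4} - \frac{31}{27}}{48 + \frac{99}{43}} = \frac{11}{108 \cdot \frac{2163}{43}} = \frac{11}{108} \cdot \frac{43}{2163} = \frac{473}{233604}$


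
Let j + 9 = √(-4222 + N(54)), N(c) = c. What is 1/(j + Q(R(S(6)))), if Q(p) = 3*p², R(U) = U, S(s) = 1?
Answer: -3/2102 - I*√1042/2102 ≈ -0.0014272 - 0.015357*I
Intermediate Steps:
j = -9 + 2*I*√1042 (j = -9 + √(-4222 + 54) = -9 + √(-4168) = -9 + 2*I*√1042 ≈ -9.0 + 64.56*I)
1/(j + Q(R(S(6)))) = 1/((-9 + 2*I*√1042) + 3*1²) = 1/((-9 + 2*I*√1042) + 3*1) = 1/((-9 + 2*I*√1042) + 3) = 1/(-6 + 2*I*√1042)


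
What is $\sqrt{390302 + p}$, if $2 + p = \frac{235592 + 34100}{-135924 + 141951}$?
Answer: $\frac{4 \sqrt{18085672401}}{861} \approx 624.78$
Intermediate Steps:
$p = \frac{257638}{6027}$ ($p = -2 + \frac{235592 + 34100}{-135924 + 141951} = -2 + \frac{269692}{6027} = \frac{257638}{6027} \approx 42.747$)
$\sqrt{390302 + p} = \sqrt{390302 + \frac{257638}{6027}} = \sqrt{\frac{2352607792}{6027}} = \frac{4 \sqrt{18085672401}}{861}$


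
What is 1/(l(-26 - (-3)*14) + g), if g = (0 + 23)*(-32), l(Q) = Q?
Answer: -1/720 ≈ -0.0013889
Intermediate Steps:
g = -736 (g = 23*(-32) = -736)
1/(l(-26 - (-3)*14) + g) = 1/((-26 - (-3)*14) - 736) = 1/((-26 - 1*(-42)) - 736) = 1/((-26 + 42) - 736) = 1/(16 - 736) = 1/(-720) = -1/720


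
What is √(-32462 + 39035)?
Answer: √6573 ≈ 81.074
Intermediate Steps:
√(-32462 + 39035) = √6573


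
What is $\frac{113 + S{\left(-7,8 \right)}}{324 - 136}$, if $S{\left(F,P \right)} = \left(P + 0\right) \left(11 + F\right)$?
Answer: $\frac{145}{188} \approx 0.77128$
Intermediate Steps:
$S{\left(F,P \right)} = P \left(11 + F\right)$
$\frac{113 + S{\left(-7,8 \right)}}{324 - 136} = \frac{113 + 8 \left(11 - 7\right)}{324 - 136} = \frac{113 + 8 \cdot 4}{188} = \left(113 + 32\right) \frac{1}{188} = 145 \cdot \frac{1}{188} = \frac{145}{188}$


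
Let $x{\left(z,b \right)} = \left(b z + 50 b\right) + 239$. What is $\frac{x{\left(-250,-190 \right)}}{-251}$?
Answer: $- \frac{38239}{251} \approx -152.35$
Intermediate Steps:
$x{\left(z,b \right)} = 239 + 50 b + b z$ ($x{\left(z,b \right)} = \left(50 b + b z\right) + 239 = 239 + 50 b + b z$)
$\frac{x{\left(-250,-190 \right)}}{-251} = \frac{239 + 50 \left(-190\right) - -47500}{-251} = \left(239 - 9500 + 47500\right) \left(- \frac{1}{251}\right) = 38239 \left(- \frac{1}{251}\right) = - \frac{38239}{251}$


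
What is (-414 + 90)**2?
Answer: 104976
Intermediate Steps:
(-414 + 90)**2 = (-324)**2 = 104976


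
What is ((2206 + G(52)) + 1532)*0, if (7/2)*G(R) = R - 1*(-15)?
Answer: 0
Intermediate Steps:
G(R) = 30/7 + 2*R/7 (G(R) = 2*(R - 1*(-15))/7 = 2*(R + 15)/7 = 2*(15 + R)/7 = 30/7 + 2*R/7)
((2206 + G(52)) + 1532)*0 = ((2206 + (30/7 + (2/7)*52)) + 1532)*0 = ((2206 + (30/7 + 104/7)) + 1532)*0 = ((2206 + 134/7) + 1532)*0 = (15576/7 + 1532)*0 = (26300/7)*0 = 0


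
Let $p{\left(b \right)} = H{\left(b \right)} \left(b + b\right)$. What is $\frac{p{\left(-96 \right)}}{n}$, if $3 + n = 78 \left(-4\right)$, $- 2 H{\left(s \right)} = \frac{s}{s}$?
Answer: $- \frac{32}{105} \approx -0.30476$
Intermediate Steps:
$H{\left(s \right)} = - \frac{1}{2}$ ($H{\left(s \right)} = - \frac{s \frac{1}{s}}{2} = \left(- \frac{1}{2}\right) 1 = - \frac{1}{2}$)
$p{\left(b \right)} = - b$ ($p{\left(b \right)} = - \frac{b + b}{2} = - \frac{2 b}{2} = - b$)
$n = -315$ ($n = -3 + 78 \left(-4\right) = -3 - 312 = -315$)
$\frac{p{\left(-96 \right)}}{n} = \frac{\left(-1\right) \left(-96\right)}{-315} = 96 \left(- \frac{1}{315}\right) = - \frac{32}{105}$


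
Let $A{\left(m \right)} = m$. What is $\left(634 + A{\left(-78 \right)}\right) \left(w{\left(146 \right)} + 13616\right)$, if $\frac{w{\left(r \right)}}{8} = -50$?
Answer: $7348096$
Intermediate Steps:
$w{\left(r \right)} = -400$ ($w{\left(r \right)} = 8 \left(-50\right) = -400$)
$\left(634 + A{\left(-78 \right)}\right) \left(w{\left(146 \right)} + 13616\right) = \left(634 - 78\right) \left(-400 + 13616\right) = 556 \cdot 13216 = 7348096$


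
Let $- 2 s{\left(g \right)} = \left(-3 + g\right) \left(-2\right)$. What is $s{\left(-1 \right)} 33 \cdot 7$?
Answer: $-924$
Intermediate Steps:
$s{\left(g \right)} = -3 + g$ ($s{\left(g \right)} = - \frac{\left(-3 + g\right) \left(-2\right)}{2} = - \frac{6 - 2 g}{2} = -3 + g$)
$s{\left(-1 \right)} 33 \cdot 7 = \left(-3 - 1\right) 33 \cdot 7 = \left(-4\right) 33 \cdot 7 = \left(-132\right) 7 = -924$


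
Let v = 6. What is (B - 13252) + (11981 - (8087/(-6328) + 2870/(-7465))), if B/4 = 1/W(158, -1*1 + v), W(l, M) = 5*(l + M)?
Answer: -9773707590299/7699878760 ≈ -1269.3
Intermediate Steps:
W(l, M) = 5*M + 5*l (W(l, M) = 5*(M + l) = 5*M + 5*l)
B = 4/815 (B = 4/(5*(-1*1 + 6) + 5*158) = 4/(5*(-1 + 6) + 790) = 4/(5*5 + 790) = 4/(25 + 790) = 4/815 ≈ 0.0049080)
(B - 13252) + (11981 - (8087/(-6328) + 2870/(-7465))) = (4/815 - 13252) + (11981 - (8087/(-6328) + 2870/(-7465))) = -10800376/815 + (11981 - (8087*(-1/6328) + 2870*(-1/7465))) = -10800376/815 + (11981 - (-8087/6328 - 574/1493)) = -10800376/815 + (11981 - 1*(-15706163/9447704)) = -10800376/815 + (11981 + 15706163/9447704) = -10800376/815 + 113208647787/9447704 = -9773707590299/7699878760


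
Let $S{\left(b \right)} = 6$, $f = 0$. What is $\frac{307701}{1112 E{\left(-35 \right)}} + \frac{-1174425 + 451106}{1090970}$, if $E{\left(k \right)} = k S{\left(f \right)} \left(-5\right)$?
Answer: $- \frac{16961823481}{42460552400} \approx -0.39947$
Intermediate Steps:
$E{\left(k \right)} = - 30 k$ ($E{\left(k \right)} = k 6 \left(-5\right) = 6 k \left(-5\right) = - 30 k$)
$\frac{307701}{1112 E{\left(-35 \right)}} + \frac{-1174425 + 451106}{1090970} = \frac{307701}{1112 \left(\left(-30\right) \left(-35\right)\right)} + \frac{-1174425 + 451106}{1090970} = \frac{307701}{1112 \cdot 1050} - \frac{723319}{1090970} = \frac{307701}{1167600} - \frac{723319}{1090970} = 307701 \cdot \frac{1}{1167600} - \frac{723319}{1090970} = \frac{102567}{389200} - \frac{723319}{1090970} = - \frac{16961823481}{42460552400}$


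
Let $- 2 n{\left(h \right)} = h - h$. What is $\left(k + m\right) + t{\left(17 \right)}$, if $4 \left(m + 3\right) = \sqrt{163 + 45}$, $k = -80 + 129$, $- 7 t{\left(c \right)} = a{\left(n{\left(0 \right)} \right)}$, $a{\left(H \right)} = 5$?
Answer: $\frac{317}{7} + \sqrt{13} \approx 48.891$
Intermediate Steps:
$n{\left(h \right)} = 0$ ($n{\left(h \right)} = - \frac{h - h}{2} = \left(- \frac{1}{2}\right) 0 = 0$)
$t{\left(c \right)} = - \frac{5}{7}$ ($t{\left(c \right)} = \left(- \frac{1}{7}\right) 5 = - \frac{5}{7}$)
$k = 49$
$m = -3 + \sqrt{13}$ ($m = -3 + \frac{\sqrt{163 + 45}}{4} = -3 + \frac{\sqrt{208}}{4} = -3 + \frac{4 \sqrt{13}}{4} = -3 + \sqrt{13} \approx 0.60555$)
$\left(k + m\right) + t{\left(17 \right)} = \left(49 - \left(3 - \sqrt{13}\right)\right) - \frac{5}{7} = \left(46 + \sqrt{13}\right) - \frac{5}{7} = \frac{317}{7} + \sqrt{13}$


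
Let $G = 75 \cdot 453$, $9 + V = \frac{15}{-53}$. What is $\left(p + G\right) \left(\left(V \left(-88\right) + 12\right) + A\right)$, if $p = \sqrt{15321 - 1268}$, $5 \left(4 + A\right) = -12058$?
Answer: $- \frac{2857120830}{53} - \frac{420474 \sqrt{14053}}{265} \approx -5.4096 \cdot 10^{7}$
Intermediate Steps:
$V = - \frac{492}{53}$ ($V = -9 + \frac{15}{-53} = -9 + 15 \left(- \frac{1}{53}\right) = -9 - \frac{15}{53} = - \frac{492}{53} \approx -9.283$)
$A = - \frac{12078}{5}$ ($A = -4 + \frac{1}{5} \left(-12058\right) = -4 - \frac{12058}{5} = - \frac{12078}{5} \approx -2415.6$)
$G = 33975$
$p = \sqrt{14053}$ ($p = \sqrt{15321 + \left(-11553 + 10285\right)} = \sqrt{15321 - 1268} = \sqrt{14053} \approx 118.55$)
$\left(p + G\right) \left(\left(V \left(-88\right) + 12\right) + A\right) = \left(\sqrt{14053} + 33975\right) \left(\left(\left(- \frac{492}{53}\right) \left(-88\right) + 12\right) - \frac{12078}{5}\right) = \left(33975 + \sqrt{14053}\right) \left(\left(\frac{43296}{53} + 12\right) - \frac{12078}{5}\right) = \left(33975 + \sqrt{14053}\right) \left(\frac{43932}{53} - \frac{12078}{5}\right) = \left(33975 + \sqrt{14053}\right) \left(- \frac{420474}{265}\right) = - \frac{2857120830}{53} - \frac{420474 \sqrt{14053}}{265}$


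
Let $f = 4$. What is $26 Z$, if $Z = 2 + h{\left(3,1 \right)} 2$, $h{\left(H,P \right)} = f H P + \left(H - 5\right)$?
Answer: $572$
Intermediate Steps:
$h{\left(H,P \right)} = -5 + H + 4 H P$ ($h{\left(H,P \right)} = 4 H P + \left(H - 5\right) = 4 H P + \left(-5 + H\right) = -5 + H + 4 H P$)
$Z = 22$ ($Z = 2 + \left(-5 + 3 + 4 \cdot 3 \cdot 1\right) 2 = 2 + \left(-5 + 3 + 12\right) 2 = 2 + 10 \cdot 2 = 2 + 20 = 22$)
$26 Z = 26 \cdot 22 = 572$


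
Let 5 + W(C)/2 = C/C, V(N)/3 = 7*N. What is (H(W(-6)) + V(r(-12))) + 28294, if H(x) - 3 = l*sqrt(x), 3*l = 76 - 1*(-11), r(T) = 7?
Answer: 28444 + 58*I*sqrt(2) ≈ 28444.0 + 82.024*I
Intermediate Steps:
l = 29 (l = (76 - 1*(-11))/3 = (76 + 11)/3 = (1/3)*87 = 29)
V(N) = 21*N (V(N) = 3*(7*N) = 21*N)
W(C) = -8 (W(C) = -10 + 2*(C/C) = -10 + 2*1 = -10 + 2 = -8)
H(x) = 3 + 29*sqrt(x)
(H(W(-6)) + V(r(-12))) + 28294 = ((3 + 29*sqrt(-8)) + 21*7) + 28294 = ((3 + 29*(2*I*sqrt(2))) + 147) + 28294 = ((3 + 58*I*sqrt(2)) + 147) + 28294 = (150 + 58*I*sqrt(2)) + 28294 = 28444 + 58*I*sqrt(2)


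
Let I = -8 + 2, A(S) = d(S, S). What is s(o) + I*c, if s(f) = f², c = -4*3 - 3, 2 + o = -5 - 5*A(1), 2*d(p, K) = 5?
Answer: 1881/4 ≈ 470.25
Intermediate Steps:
d(p, K) = 5/2 (d(p, K) = (½)*5 = 5/2)
A(S) = 5/2
I = -6
o = -39/2 (o = -2 + (-5 - 5*5/2) = -2 + (-5 - 25/2) = -2 - 35/2 = -39/2 ≈ -19.500)
c = -15 (c = -12 - 3 = -15)
s(o) + I*c = (-39/2)² - 6*(-15) = 1521/4 + 90 = 1881/4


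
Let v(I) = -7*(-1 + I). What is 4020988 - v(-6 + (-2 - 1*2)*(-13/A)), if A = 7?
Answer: 4020991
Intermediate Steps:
v(I) = 7 - 7*I
4020988 - v(-6 + (-2 - 1*2)*(-13/A)) = 4020988 - (7 - 7*(-6 + (-2 - 1*2)*(-13/7))) = 4020988 - (7 - 7*(-6 + (-2 - 2)*(-13*⅐))) = 4020988 - (7 - 7*(-6 - 4*(-13/7))) = 4020988 - (7 - 7*(-6 + 52/7)) = 4020988 - (7 - 7*10/7) = 4020988 - (7 - 10) = 4020988 - 1*(-3) = 4020988 + 3 = 4020991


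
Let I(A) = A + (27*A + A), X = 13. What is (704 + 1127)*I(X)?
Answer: 690287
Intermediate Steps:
I(A) = 29*A (I(A) = A + 28*A = 29*A)
(704 + 1127)*I(X) = (704 + 1127)*(29*13) = 1831*377 = 690287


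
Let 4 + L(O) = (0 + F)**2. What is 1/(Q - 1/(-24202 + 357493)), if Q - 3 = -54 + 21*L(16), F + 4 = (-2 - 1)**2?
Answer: 333291/129983489 ≈ 0.0025641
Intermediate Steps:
F = 5 (F = -4 + (-2 - 1)**2 = -4 + (-3)**2 = -4 + 9 = 5)
L(O) = 21 (L(O) = -4 + (0 + 5)**2 = -4 + 5**2 = -4 + 25 = 21)
Q = 390 (Q = 3 + (-54 + 21*21) = 3 + (-54 + 441) = 3 + 387 = 390)
1/(Q - 1/(-24202 + 357493)) = 1/(390 - 1/(-24202 + 357493)) = 1/(390 - 1/333291) = 1/(129983489/333291) = 333291/129983489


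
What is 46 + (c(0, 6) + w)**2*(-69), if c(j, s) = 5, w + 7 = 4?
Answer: -230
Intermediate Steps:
w = -3 (w = -7 + 4 = -3)
46 + (c(0, 6) + w)**2*(-69) = 46 + (5 - 3)**2*(-69) = 46 + 2**2*(-69) = 46 + 4*(-69) = 46 - 276 = -230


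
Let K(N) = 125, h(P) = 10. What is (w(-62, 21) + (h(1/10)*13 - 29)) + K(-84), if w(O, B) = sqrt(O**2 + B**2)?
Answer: 226 + sqrt(4285) ≈ 291.46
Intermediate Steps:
w(O, B) = sqrt(B**2 + O**2)
(w(-62, 21) + (h(1/10)*13 - 29)) + K(-84) = (sqrt(21**2 + (-62)**2) + (10*13 - 29)) + 125 = (sqrt(441 + 3844) + (130 - 29)) + 125 = (sqrt(4285) + 101) + 125 = (101 + sqrt(4285)) + 125 = 226 + sqrt(4285)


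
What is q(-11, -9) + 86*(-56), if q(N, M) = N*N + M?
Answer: -4704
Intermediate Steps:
q(N, M) = M + N² (q(N, M) = N² + M = M + N²)
q(-11, -9) + 86*(-56) = (-9 + (-11)²) + 86*(-56) = (-9 + 121) - 4816 = 112 - 4816 = -4704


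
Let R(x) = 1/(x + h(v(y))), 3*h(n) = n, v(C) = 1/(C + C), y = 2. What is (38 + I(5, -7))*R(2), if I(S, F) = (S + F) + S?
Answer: 492/25 ≈ 19.680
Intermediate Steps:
v(C) = 1/(2*C)
h(n) = n/3
I(S, F) = F + 2*S (I(S, F) = (F + S) + S = F + 2*S)
R(x) = 1/(1/12 + x) (R(x) = 1/(x + ((½)/2)/3) = 1/(x + ((½)*(½))/3) = 1/(x + (⅓)*(¼)) = 1/(x + 1/12) = 1/(1/12 + x))
(38 + I(5, -7))*R(2) = (38 + (-7 + 2*5))*(12/(1 + 12*2)) = (38 + (-7 + 10))*(12/(1 + 24)) = (38 + 3)*(12/25) = 41*(12*(1/25)) = 41*(12/25) = 492/25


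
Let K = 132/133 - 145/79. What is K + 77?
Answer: 800182/10507 ≈ 76.157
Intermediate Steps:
K = -8857/10507 (K = 132*(1/133) - 145*1/79 = 132/133 - 145/79 = -8857/10507 ≈ -0.84296)
K + 77 = -8857/10507 + 77 = 800182/10507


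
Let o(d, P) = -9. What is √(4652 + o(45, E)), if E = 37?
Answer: √4643 ≈ 68.140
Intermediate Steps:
√(4652 + o(45, E)) = √(4652 - 9) = √4643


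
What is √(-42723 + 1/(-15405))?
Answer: 2*I*√2534691776370/15405 ≈ 206.7*I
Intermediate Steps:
√(-42723 + 1/(-15405)) = √(-42723 - 1/15405) = √(-658147816/15405) = 2*I*√2534691776370/15405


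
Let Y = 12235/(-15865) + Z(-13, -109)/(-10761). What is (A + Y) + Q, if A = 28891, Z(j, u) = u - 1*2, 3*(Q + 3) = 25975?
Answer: 1281980543125/34144653 ≈ 37546.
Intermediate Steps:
Q = 25966/3 (Q = -3 + (⅓)*25975 = -3 + 25975/3 = 25966/3 ≈ 8655.3)
Z(j, u) = -2 + u (Z(j, u) = u - 2 = -2 + u)
Y = -8659988/11381551 (Y = 12235/(-15865) + (-2 - 109)/(-10761) = 12235*(-1/15865) - 111*(-1/10761) = -2447/3173 + 37/3587 = -8659988/11381551 ≈ -0.76088)
(A + Y) + Q = (28891 - 8659988/11381551) + 25966/3 = 328815729953/11381551 + 25966/3 = 1281980543125/34144653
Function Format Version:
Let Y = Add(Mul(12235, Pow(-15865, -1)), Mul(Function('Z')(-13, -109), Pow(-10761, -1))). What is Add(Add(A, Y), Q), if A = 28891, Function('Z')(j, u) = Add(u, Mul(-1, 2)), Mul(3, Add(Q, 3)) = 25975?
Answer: Rational(1281980543125, 34144653) ≈ 37546.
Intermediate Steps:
Q = Rational(25966, 3) (Q = Add(-3, Mul(Rational(1, 3), 25975)) = Add(-3, Rational(25975, 3)) = Rational(25966, 3) ≈ 8655.3)
Function('Z')(j, u) = Add(-2, u) (Function('Z')(j, u) = Add(u, -2) = Add(-2, u))
Y = Rational(-8659988, 11381551) (Y = Add(Mul(12235, Pow(-15865, -1)), Mul(Add(-2, -109), Pow(-10761, -1))) = Add(Mul(12235, Rational(-1, 15865)), Mul(-111, Rational(-1, 10761))) = Add(Rational(-2447, 3173), Rational(37, 3587)) = Rational(-8659988, 11381551) ≈ -0.76088)
Add(Add(A, Y), Q) = Add(Add(28891, Rational(-8659988, 11381551)), Rational(25966, 3)) = Add(Rational(328815729953, 11381551), Rational(25966, 3)) = Rational(1281980543125, 34144653)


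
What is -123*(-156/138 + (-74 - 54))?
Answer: 365310/23 ≈ 15883.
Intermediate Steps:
-123*(-156/138 + (-74 - 54)) = -123*(-156*1/138 - 128) = -123*(-26/23 - 128) = -123*(-2970/23) = 365310/23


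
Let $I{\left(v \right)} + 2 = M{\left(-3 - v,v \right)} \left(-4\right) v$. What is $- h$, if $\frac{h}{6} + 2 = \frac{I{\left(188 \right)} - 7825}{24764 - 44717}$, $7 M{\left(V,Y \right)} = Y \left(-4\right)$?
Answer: $\frac{1580114}{46557} \approx 33.939$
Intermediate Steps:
$M{\left(V,Y \right)} = - \frac{4 Y}{7}$ ($M{\left(V,Y \right)} = \frac{Y \left(-4\right)}{7} = \frac{\left(-4\right) Y}{7} = - \frac{4 Y}{7}$)
$I{\left(v \right)} = -2 + \frac{16 v^{2}}{7}$ ($I{\left(v \right)} = -2 + - \frac{4 v}{7} \left(-4\right) v = -2 + \frac{16 v}{7} v = -2 + \frac{16 v^{2}}{7}$)
$h = - \frac{1580114}{46557}$ ($h = -12 + 6 \frac{\left(-2 + \frac{16 \cdot 188^{2}}{7}\right) - 7825}{24764 - 44717} = -12 + 6 \frac{\left(-2 + \frac{16}{7} \cdot 35344\right) - 7825}{-19953} = -12 + 6 \left(\left(-2 + \frac{565504}{7}\right) - 7825\right) \left(- \frac{1}{19953}\right) = -12 + 6 \left(\frac{565490}{7} - 7825\right) \left(- \frac{1}{19953}\right) = -12 + 6 \cdot \frac{510715}{7} \left(- \frac{1}{19953}\right) = -12 + 6 \left(- \frac{510715}{139671}\right) = -12 - \frac{1021430}{46557} = - \frac{1580114}{46557} \approx -33.939$)
$- h = \left(-1\right) \left(- \frac{1580114}{46557}\right) = \frac{1580114}{46557}$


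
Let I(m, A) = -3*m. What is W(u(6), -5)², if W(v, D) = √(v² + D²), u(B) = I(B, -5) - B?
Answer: 601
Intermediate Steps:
u(B) = -4*B (u(B) = -3*B - B = -4*B)
W(v, D) = √(D² + v²)
W(u(6), -5)² = (√((-5)² + (-4*6)²))² = (√(25 + (-24)²))² = (√(25 + 576))² = (√601)² = 601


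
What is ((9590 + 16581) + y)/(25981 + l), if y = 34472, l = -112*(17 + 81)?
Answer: 60643/15005 ≈ 4.0415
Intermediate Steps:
l = -10976 (l = -112*98 = -10976)
((9590 + 16581) + y)/(25981 + l) = ((9590 + 16581) + 34472)/(25981 - 10976) = (26171 + 34472)/15005 = 60643*(1/15005) = 60643/15005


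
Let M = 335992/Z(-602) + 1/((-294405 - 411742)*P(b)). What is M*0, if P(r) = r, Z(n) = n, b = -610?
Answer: 0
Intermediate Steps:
M = -72364221561019/129655650670 (M = 335992/(-602) + 1/(-294405 - 411742*(-610)) = 335992*(-1/602) - 1/610/(-706147) = -167996/301 - 1/706147*(-1/610) = -167996/301 + 1/430749670 = -72364221561019/129655650670 ≈ -558.13)
M*0 = -72364221561019/129655650670*0 = 0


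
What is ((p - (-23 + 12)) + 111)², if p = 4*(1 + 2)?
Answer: 17956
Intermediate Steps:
p = 12 (p = 4*3 = 12)
((p - (-23 + 12)) + 111)² = ((12 - (-23 + 12)) + 111)² = ((12 - 1*(-11)) + 111)² = ((12 + 11) + 111)² = (23 + 111)² = 134² = 17956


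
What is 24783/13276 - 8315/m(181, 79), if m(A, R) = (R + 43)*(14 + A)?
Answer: 47919763/31583604 ≈ 1.5172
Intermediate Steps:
m(A, R) = (14 + A)*(43 + R) (m(A, R) = (43 + R)*(14 + A) = (14 + A)*(43 + R))
24783/13276 - 8315/m(181, 79) = 24783/13276 - 8315/(602 + 14*79 + 43*181 + 181*79) = 24783*(1/13276) - 8315/(602 + 1106 + 7783 + 14299) = 24783/13276 - 8315/23790 = 24783/13276 - 8315*1/23790 = 24783/13276 - 1663/4758 = 47919763/31583604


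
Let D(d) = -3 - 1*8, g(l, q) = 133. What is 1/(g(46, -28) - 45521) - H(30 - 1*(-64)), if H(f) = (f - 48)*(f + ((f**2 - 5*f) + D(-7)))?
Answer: -17640227753/45388 ≈ -3.8865e+5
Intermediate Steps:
D(d) = -11 (D(d) = -3 - 8 = -11)
H(f) = (-48 + f)*(-11 + f**2 - 4*f) (H(f) = (f - 48)*(f + ((f**2 - 5*f) - 11)) = (-48 + f)*(f + (-11 + f**2 - 5*f)) = (-48 + f)*(-11 + f**2 - 4*f))
1/(g(46, -28) - 45521) - H(30 - 1*(-64)) = 1/(133 - 45521) - (528 + (30 - 1*(-64))**3 - 52*(30 - 1*(-64))**2 + 181*(30 - 1*(-64))) = 1/(-45388) - (528 + (30 + 64)**3 - 52*(30 + 64)**2 + 181*(30 + 64)) = -1/45388 - (528 + 94**3 - 52*94**2 + 181*94) = -1/45388 - (528 + 830584 - 52*8836 + 17014) = -1/45388 - (528 + 830584 - 459472 + 17014) = -1/45388 - 1*388654 = -1/45388 - 388654 = -17640227753/45388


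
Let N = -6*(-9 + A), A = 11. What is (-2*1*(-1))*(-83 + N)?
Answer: -190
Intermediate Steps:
N = -12 (N = -6*(-9 + 11) = -6*2 = -12)
(-2*1*(-1))*(-83 + N) = (-2*1*(-1))*(-83 - 12) = -2*(-1)*(-95) = 2*(-95) = -190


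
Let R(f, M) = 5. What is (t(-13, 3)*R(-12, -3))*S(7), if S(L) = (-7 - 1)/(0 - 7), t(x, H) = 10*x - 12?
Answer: -5680/7 ≈ -811.43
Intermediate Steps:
t(x, H) = -12 + 10*x
S(L) = 8/7 (S(L) = -8/(-7) = -8*(-1/7) = 8/7)
(t(-13, 3)*R(-12, -3))*S(7) = ((-12 + 10*(-13))*5)*(8/7) = ((-12 - 130)*5)*(8/7) = -142*5*(8/7) = -710*8/7 = -5680/7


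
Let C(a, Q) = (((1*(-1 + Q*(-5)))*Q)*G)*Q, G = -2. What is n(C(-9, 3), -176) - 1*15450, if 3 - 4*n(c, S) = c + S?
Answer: -61909/4 ≈ -15477.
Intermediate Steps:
C(a, Q) = -2*Q²*(-1 - 5*Q) (C(a, Q) = (((1*(-1 + Q*(-5)))*Q)*(-2))*Q = (((1*(-1 - 5*Q))*Q)*(-2))*Q = (((-1 - 5*Q)*Q)*(-2))*Q = ((Q*(-1 - 5*Q))*(-2))*Q = (-2*Q*(-1 - 5*Q))*Q = -2*Q²*(-1 - 5*Q))
n(c, S) = ¾ - S/4 - c/4 (n(c, S) = ¾ - (c + S)/4 = ¾ - (S + c)/4 = ¾ + (-S/4 - c/4) = ¾ - S/4 - c/4)
n(C(-9, 3), -176) - 1*15450 = (¾ - ¼*(-176) - 3²*(2 + 10*3)/4) - 1*15450 = (¾ + 44 - 9*(2 + 30)/4) - 15450 = (¾ + 44 - 9*32/4) - 15450 = (¾ + 44 - ¼*288) - 15450 = (¾ + 44 - 72) - 15450 = -109/4 - 15450 = -61909/4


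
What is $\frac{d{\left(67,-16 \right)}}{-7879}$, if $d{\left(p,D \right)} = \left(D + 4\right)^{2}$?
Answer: $- \frac{144}{7879} \approx -0.018276$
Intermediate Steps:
$d{\left(p,D \right)} = \left(4 + D\right)^{2}$
$\frac{d{\left(67,-16 \right)}}{-7879} = \frac{\left(4 - 16\right)^{2}}{-7879} = \left(-12\right)^{2} \left(- \frac{1}{7879}\right) = 144 \left(- \frac{1}{7879}\right) = - \frac{144}{7879}$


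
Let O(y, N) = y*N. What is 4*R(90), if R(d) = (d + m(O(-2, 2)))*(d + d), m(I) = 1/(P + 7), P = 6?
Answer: 843120/13 ≈ 64855.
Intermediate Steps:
O(y, N) = N*y
m(I) = 1/13 (m(I) = 1/(6 + 7) = 1/13)
R(d) = 2*d*(1/13 + d) (R(d) = (d + 1/13)*(d + d) = (1/13 + d)*(2*d) = 2*d*(1/13 + d))
4*R(90) = 4*((2/13)*90*(1 + 13*90)) = 4*((2/13)*90*(1 + 1170)) = 4*((2/13)*90*1171) = 4*(210780/13) = 843120/13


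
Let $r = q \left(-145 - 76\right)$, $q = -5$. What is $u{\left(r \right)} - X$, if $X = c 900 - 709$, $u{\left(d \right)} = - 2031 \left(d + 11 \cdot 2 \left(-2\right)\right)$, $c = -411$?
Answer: $-1784282$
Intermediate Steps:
$r = 1105$ ($r = - 5 \left(-145 - 76\right) = \left(-5\right) \left(-221\right) = 1105$)
$u{\left(d \right)} = 89364 - 2031 d$ ($u{\left(d \right)} = - 2031 \left(d + 11 \left(-4\right)\right) = - 2031 \left(d - 44\right) = - 2031 \left(-44 + d\right) = 89364 - 2031 d$)
$X = -370609$ ($X = \left(-411\right) 900 - 709 = -369900 - 709 = -370609$)
$u{\left(r \right)} - X = \left(89364 - 2244255\right) - -370609 = \left(89364 - 2244255\right) + 370609 = -2154891 + 370609 = -1784282$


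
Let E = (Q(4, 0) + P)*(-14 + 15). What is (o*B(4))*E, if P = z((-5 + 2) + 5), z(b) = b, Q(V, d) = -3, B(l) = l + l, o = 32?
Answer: -256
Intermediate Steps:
B(l) = 2*l
P = 2 (P = (-5 + 2) + 5 = -3 + 5 = 2)
E = -1 (E = (-3 + 2)*(-14 + 15) = -1*1 = -1)
(o*B(4))*E = (32*(2*4))*(-1) = (32*8)*(-1) = 256*(-1) = -256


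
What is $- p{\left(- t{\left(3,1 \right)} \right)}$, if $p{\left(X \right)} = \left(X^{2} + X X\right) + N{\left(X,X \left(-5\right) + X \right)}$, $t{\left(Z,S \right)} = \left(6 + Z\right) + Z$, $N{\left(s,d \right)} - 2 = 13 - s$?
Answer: $-315$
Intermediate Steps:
$N{\left(s,d \right)} = 15 - s$ ($N{\left(s,d \right)} = 2 - \left(-13 + s\right) = 15 - s$)
$t{\left(Z,S \right)} = 6 + 2 Z$
$p{\left(X \right)} = 15 - X + 2 X^{2}$ ($p{\left(X \right)} = \left(X^{2} + X X\right) - \left(-15 + X\right) = \left(X^{2} + X^{2}\right) - \left(-15 + X\right) = 2 X^{2} - \left(-15 + X\right) = 15 - X + 2 X^{2}$)
$- p{\left(- t{\left(3,1 \right)} \right)} = - (15 - - (6 + 2 \cdot 3) + 2 \left(- (6 + 2 \cdot 3)\right)^{2}) = - (15 - - (6 + 6) + 2 \left(- (6 + 6)\right)^{2}) = - (15 - \left(-1\right) 12 + 2 \left(\left(-1\right) 12\right)^{2}) = - (15 - -12 + 2 \left(-12\right)^{2}) = - (15 + 12 + 2 \cdot 144) = - (15 + 12 + 288) = \left(-1\right) 315 = -315$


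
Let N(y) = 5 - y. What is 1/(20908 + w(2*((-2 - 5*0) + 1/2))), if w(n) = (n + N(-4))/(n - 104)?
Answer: 107/2237150 ≈ 4.7829e-5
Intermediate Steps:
w(n) = (9 + n)/(-104 + n) (w(n) = (n + (5 - 1*(-4)))/(n - 104) = (n + (5 + 4))/(-104 + n) = (n + 9)/(-104 + n) = (9 + n)/(-104 + n))
1/(20908 + w(2*((-2 - 5*0) + 1/2))) = 1/(20908 + (9 + 2*((-2 - 5*0) + 1/2))/(-104 + 2*((-2 - 5*0) + 1/2))) = 1/(20908 + (9 + 2*((-2 + 0) + ½))/(-104 + 2*((-2 + 0) + ½))) = 1/(20908 + (9 + 2*(-2 + ½))/(-104 + 2*(-2 + ½))) = 1/(20908 + (9 + 2*(-3/2))/(-104 + 2*(-3/2))) = 1/(20908 + (9 - 3)/(-104 - 3)) = 1/(20908 + 6/(-107)) = 1/(20908 - 1/107*6) = 1/(20908 - 6/107) = 1/(2237150/107) = 107/2237150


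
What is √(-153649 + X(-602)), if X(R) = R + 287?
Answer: 2*I*√38491 ≈ 392.38*I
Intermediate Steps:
X(R) = 287 + R
√(-153649 + X(-602)) = √(-153649 + (287 - 602)) = √(-153649 - 315) = √(-153964) = 2*I*√38491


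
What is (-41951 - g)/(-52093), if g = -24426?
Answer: 17525/52093 ≈ 0.33642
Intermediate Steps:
(-41951 - g)/(-52093) = (-41951 - 1*(-24426))/(-52093) = (-41951 + 24426)*(-1/52093) = -17525*(-1/52093) = 17525/52093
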